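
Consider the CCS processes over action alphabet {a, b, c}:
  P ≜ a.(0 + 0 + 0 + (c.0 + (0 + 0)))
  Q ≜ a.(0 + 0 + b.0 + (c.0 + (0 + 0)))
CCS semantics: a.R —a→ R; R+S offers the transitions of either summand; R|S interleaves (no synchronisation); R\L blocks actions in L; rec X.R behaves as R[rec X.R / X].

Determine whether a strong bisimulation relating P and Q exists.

not bisimilar

P's transition system — 3 states:
  u0 = a.(0 + 0 + 0 + (c.0 + (0 + 0))) :: —a→ u1
  u1 = 0 + 0 + 0 + (c.0 + (0 + 0)) :: —c→ u2
  u2 = 0 :: deadlocked
Q's transition system — 3 states:
  v0 = a.(0 + 0 + b.0 + (c.0 + (0 + 0))) :: —a→ v1
  v1 = 0 + 0 + b.0 + (c.0 + (0 + 0)) :: —b→ v2, —c→ v2
  v2 = 0 :: deadlocked
Bisimilarity quotient blocks:
  B0 = {u0}
  B1 = {u1}
  B2 = {u2, v2}
  B3 = {v0}
  B4 = {v1}
u0 ∈ B0, v0 ∈ B3 → different blocks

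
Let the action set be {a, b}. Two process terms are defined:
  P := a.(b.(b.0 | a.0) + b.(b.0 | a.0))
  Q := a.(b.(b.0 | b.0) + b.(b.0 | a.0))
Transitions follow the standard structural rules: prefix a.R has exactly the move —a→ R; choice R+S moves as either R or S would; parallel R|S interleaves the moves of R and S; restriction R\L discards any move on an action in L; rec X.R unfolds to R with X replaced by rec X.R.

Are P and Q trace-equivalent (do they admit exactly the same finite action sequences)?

trace-distinct — witness ⟨abbb⟩

Reachable graph of P (6 states):
  s0 = a.(b.(b.0 | a.0) + b.(b.0 | a.0)) | -a-> s1
  s1 = b.(b.0 | a.0) + b.(b.0 | a.0) | -b-> s2
  s2 = b.0 | a.0 | -a-> s3, -b-> s4
  s3 = b.0 | 0 | -b-> s5
  s4 = 0 | a.0 | -a-> s5
  s5 = 0 | 0 | deadlocked
Reachable graph of Q (8 states):
  t0 = a.(b.(b.0 | b.0) + b.(b.0 | a.0)) | -a-> t1
  t1 = b.(b.0 | b.0) + b.(b.0 | a.0) | -b-> t2, -b-> t3
  t2 = b.0 | a.0 | -a-> t4, -b-> t5
  t3 = b.0 | b.0 | -b-> t4, -b-> t6
  t4 = b.0 | 0 | -b-> t7
  t5 = 0 | a.0 | -a-> t7
  t6 = 0 | b.0 | -b-> t7
  t7 = 0 | 0 | deadlocked
Trace ⟨abbb⟩ through Q, begin at {t0}:
  [1] a ⇒ {t1}
  [2] b ⇒ {t2, t3}
  [3] b ⇒ {t4, t5, t6}
  [4] b ⇒ {t7}
  ✓ Q
Trace ⟨abbb⟩ through P, begin at {s0}:
  [1] a ⇒ {s1}
  [2] b ⇒ {s2}
  [3] b ⇒ {s4}
  [4] b ⇒ ∅  — P cannot continue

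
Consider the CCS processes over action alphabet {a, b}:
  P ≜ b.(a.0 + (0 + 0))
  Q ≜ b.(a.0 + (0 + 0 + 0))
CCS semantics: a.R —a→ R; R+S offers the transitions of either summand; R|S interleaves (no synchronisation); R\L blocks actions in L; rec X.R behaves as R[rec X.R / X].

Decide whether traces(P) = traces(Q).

traces(P) = traces(Q)

Reachable graph of P (3 states):
  u0 = b.(a.0 + (0 + 0)) → =b=> u1
  u1 = a.0 + (0 + 0) → =a=> u2
  u2 = 0 → deadlocked
Reachable graph of Q (3 states):
  v0 = b.(a.0 + (0 + 0 + 0)) → =b=> v1
  v1 = a.0 + (0 + 0 + 0) → =a=> v2
  v2 = 0 → deadlocked
Coarsest stable partition (strong bisimilarity classes):
  B0 = {u0, v0}
  B1 = {u1, v1}
  B2 = {u2, v2}
u0 ∈ B0, v0 ∈ B0 → same block
Bisimilar ⇒ trace-equivalent.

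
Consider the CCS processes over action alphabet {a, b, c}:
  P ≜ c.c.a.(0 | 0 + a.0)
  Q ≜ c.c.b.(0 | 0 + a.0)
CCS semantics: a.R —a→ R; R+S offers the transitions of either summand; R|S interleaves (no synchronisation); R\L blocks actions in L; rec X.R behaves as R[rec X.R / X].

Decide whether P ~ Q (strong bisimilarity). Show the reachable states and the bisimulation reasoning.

P ≁ Q

Reachable graph of P (5 states):
  m0 = c.c.a.(0 | 0 + a.0) → --c--▸ m1
  m1 = c.a.(0 | 0 + a.0) → --c--▸ m2
  m2 = a.(0 | 0 + a.0) → --a--▸ m3
  m3 = 0 | 0 + a.0 → --a--▸ m4
  m4 = 0 → (no moves)
Reachable graph of Q (5 states):
  n0 = c.c.b.(0 | 0 + a.0) → --c--▸ n1
  n1 = c.b.(0 | 0 + a.0) → --c--▸ n2
  n2 = b.(0 | 0 + a.0) → --b--▸ n3
  n3 = 0 | 0 + a.0 → --a--▸ n4
  n4 = 0 → (no moves)
Bisimilarity quotient blocks:
  B0 = {m0}
  B1 = {m1}
  B2 = {m2}
  B3 = {m3, n3}
  B4 = {m4, n4}
  B5 = {n0}
  B6 = {n1}
  B7 = {n2}
m0 ∈ B0, n0 ∈ B5 → different blocks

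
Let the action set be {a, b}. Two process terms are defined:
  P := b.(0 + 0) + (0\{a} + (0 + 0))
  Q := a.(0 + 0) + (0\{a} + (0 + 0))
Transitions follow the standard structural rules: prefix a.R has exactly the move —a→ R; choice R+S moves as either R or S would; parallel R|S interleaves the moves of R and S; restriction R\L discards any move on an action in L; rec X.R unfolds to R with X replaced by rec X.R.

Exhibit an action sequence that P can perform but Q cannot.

Reachable graph of P (2 states):
  u0 = b.(0 + 0) + (0\{a} + (0 + 0)) ⊢ =b=> u1
  u1 = 0 + 0 ⊢ ·
Reachable graph of Q (2 states):
  v0 = a.(0 + 0) + (0\{a} + (0 + 0)) ⊢ =a=> v1
  v1 = 0 + 0 ⊢ ·
Run σ = ⟨b⟩ on P: start {u0}
  after b @ step 1: {u1}
  P completes σ.
Run σ = ⟨b⟩ on Q: start {v0}
  after b @ step 1: ∅ (Q stuck)

b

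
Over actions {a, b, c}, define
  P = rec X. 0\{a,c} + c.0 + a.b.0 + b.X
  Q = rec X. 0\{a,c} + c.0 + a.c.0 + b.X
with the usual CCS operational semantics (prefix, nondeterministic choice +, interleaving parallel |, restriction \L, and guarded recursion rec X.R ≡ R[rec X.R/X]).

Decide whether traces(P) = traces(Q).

trace-distinct — witness ⟨ab⟩

LTS(P): 3 reachable states
  u0 = rec X. 0\{a,c} + c.0 + a.b.0 + b.X → --a--▸ u1, --b--▸ u0, --c--▸ u2
  u1 = b.0 → --b--▸ u2
  u2 = 0 → (no moves)
LTS(Q): 3 reachable states
  v0 = rec X. 0\{a,c} + c.0 + a.c.0 + b.X → --a--▸ v1, --b--▸ v0, --c--▸ v2
  v1 = c.0 → --c--▸ v2
  v2 = 0 → (no moves)
Run σ = ⟨ab⟩ on P: start {u0}
  after a @ step 1: {u1}
  after b @ step 2: {u2}
  ✓ P
Run σ = ⟨ab⟩ on Q: start {v0}
  after a @ step 1: {v1}
  after b @ step 2: ∅ (Q stuck)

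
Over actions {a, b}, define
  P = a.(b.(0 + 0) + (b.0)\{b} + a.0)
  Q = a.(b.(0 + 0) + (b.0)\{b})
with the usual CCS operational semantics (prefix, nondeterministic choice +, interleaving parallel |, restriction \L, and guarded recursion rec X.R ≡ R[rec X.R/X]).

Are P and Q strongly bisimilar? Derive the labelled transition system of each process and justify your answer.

Reachable graph of P (4 states):
  u0 = a.(b.(0 + 0) + (b.0)\{b} + a.0) | -a-> u1
  u1 = b.(0 + 0) + (b.0)\{b} + a.0 | -a-> u2, -b-> u3
  u2 = 0 | stopped
  u3 = 0 + 0 | stopped
Reachable graph of Q (3 states):
  v0 = a.(b.(0 + 0) + (b.0)\{b}) | -a-> v1
  v1 = b.(0 + 0) + (b.0)\{b} | -b-> v2
  v2 = 0 + 0 | stopped
Bisimilarity quotient blocks:
  B0 = {u0}
  B1 = {u1}
  B2 = {u2, u3, v2}
  B3 = {v0}
  B4 = {v1}
u0 ∈ B0, v0 ∈ B3 → different blocks

P ≁ Q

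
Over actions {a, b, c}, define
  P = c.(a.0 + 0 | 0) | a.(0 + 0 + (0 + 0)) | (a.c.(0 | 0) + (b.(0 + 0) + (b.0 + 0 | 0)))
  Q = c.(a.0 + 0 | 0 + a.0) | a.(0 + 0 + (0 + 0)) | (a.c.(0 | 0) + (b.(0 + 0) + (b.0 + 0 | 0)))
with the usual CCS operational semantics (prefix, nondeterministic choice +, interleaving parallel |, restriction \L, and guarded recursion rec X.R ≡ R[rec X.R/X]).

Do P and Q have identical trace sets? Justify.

P's transition system — 30 states:
  u0 = c.(a.0 + 0 | 0) | a.(0 + 0 + (0 + 0)) | (a.c.(0 | 0) + (b.(0 + 0) + (b.0 + 0 | 0))) ⊢ =a=> u1, =a=> u2, =b=> u3, =b=> u4, =c=> u5
  u1 = c.(a.0 + 0 | 0) | (0 + 0 + (0 + 0)) | (a.c.(0 | 0) + (b.(0 + 0) + (b.0 + 0 | 0))) ⊢ =a=> u6, =b=> u7, =b=> u8, =c=> u9
  u2 = c.(a.0 + 0 | 0) | a.(0 + 0 + (0 + 0)) | c.(0 | 0) ⊢ =a=> u6, =c=> u10, =c=> u11
  u3 = c.(a.0 + 0 | 0) | a.(0 + 0 + (0 + 0)) | (0 + 0) ⊢ =a=> u7, =c=> u12
  u4 = c.(a.0 + 0 | 0) | a.(0 + 0 + (0 + 0)) | 0 ⊢ =a=> u8, =c=> u13
  u5 = (a.0 + 0 | 0) | a.(0 + 0 + (0 + 0)) | (a.c.(0 | 0) + (b.(0 + 0) + (b.0 + 0 | 0))) ⊢ =a=> u10, =a=> u14, =a=> u9, =b=> u12, =b=> u13
  u6 = c.(a.0 + 0 | 0) | (0 + 0 + (0 + 0)) | c.(0 | 0) ⊢ =c=> u15, =c=> u16
  u7 = c.(a.0 + 0 | 0) | (0 + 0 + (0 + 0)) | (0 + 0) ⊢ =c=> u17
  u8 = c.(a.0 + 0 | 0) | (0 + 0 + (0 + 0)) | 0 ⊢ =c=> u18
  u9 = (a.0 + 0 | 0) | (0 + 0 + (0 + 0)) | (a.c.(0 | 0) + (b.(0 + 0) + (b.0 + 0 | 0))) ⊢ =a=> u15, =a=> u19, =b=> u17, =b=> u18
  u10 = (a.0 + 0 | 0) | a.(0 + 0 + (0 + 0)) | c.(0 | 0) ⊢ =a=> u15, =a=> u20, =c=> u21
  u11 = c.(a.0 + 0 | 0) | a.(0 + 0 + (0 + 0)) | (0 | 0) ⊢ =a=> u16, =c=> u21
  u12 = (a.0 + 0 | 0) | a.(0 + 0 + (0 + 0)) | (0 + 0) ⊢ =a=> u17, =a=> u22
  u13 = (a.0 + 0 | 0) | a.(0 + 0 + (0 + 0)) | 0 ⊢ =a=> u18, =a=> u23
  u14 = 0 | a.(0 + 0 + (0 + 0)) | (a.c.(0 | 0) + (b.(0 + 0) + (b.0 + 0 | 0))) ⊢ =a=> u19, =a=> u20, =b=> u22, =b=> u23
  u15 = (a.0 + 0 | 0) | (0 + 0 + (0 + 0)) | c.(0 | 0) ⊢ =a=> u24, =c=> u25
  u16 = c.(a.0 + 0 | 0) | (0 + 0 + (0 + 0)) | (0 | 0) ⊢ =c=> u25
  u17 = (a.0 + 0 | 0) | (0 + 0 + (0 + 0)) | (0 + 0) ⊢ =a=> u26
  u18 = (a.0 + 0 | 0) | (0 + 0 + (0 + 0)) | 0 ⊢ =a=> u27
  u19 = 0 | (0 + 0 + (0 + 0)) | (a.c.(0 | 0) + (b.(0 + 0) + (b.0 + 0 | 0))) ⊢ =a=> u24, =b=> u26, =b=> u27
  u20 = 0 | a.(0 + 0 + (0 + 0)) | c.(0 | 0) ⊢ =a=> u24, =c=> u28
  u21 = (a.0 + 0 | 0) | a.(0 + 0 + (0 + 0)) | (0 | 0) ⊢ =a=> u25, =a=> u28
  u22 = 0 | a.(0 + 0 + (0 + 0)) | (0 + 0) ⊢ =a=> u26
  u23 = 0 | a.(0 + 0 + (0 + 0)) | 0 ⊢ =a=> u27
  u24 = 0 | (0 + 0 + (0 + 0)) | c.(0 | 0) ⊢ =c=> u29
  u25 = (a.0 + 0 | 0) | (0 + 0 + (0 + 0)) | (0 | 0) ⊢ =a=> u29
  u26 = 0 | (0 + 0 + (0 + 0)) | (0 + 0) ⊢ deadlocked
  u27 = 0 | (0 + 0 + (0 + 0)) | 0 ⊢ deadlocked
  u28 = 0 | a.(0 + 0 + (0 + 0)) | (0 | 0) ⊢ =a=> u29
  u29 = 0 | (0 + 0 + (0 + 0)) | (0 | 0) ⊢ deadlocked
Q's transition system — 30 states:
  v0 = c.(a.0 + 0 | 0 + a.0) | a.(0 + 0 + (0 + 0)) | (a.c.(0 | 0) + (b.(0 + 0) + (b.0 + 0 | 0))) ⊢ =a=> v1, =a=> v2, =b=> v3, =b=> v4, =c=> v5
  v1 = c.(a.0 + 0 | 0 + a.0) | (0 + 0 + (0 + 0)) | (a.c.(0 | 0) + (b.(0 + 0) + (b.0 + 0 | 0))) ⊢ =a=> v6, =b=> v7, =b=> v8, =c=> v9
  v2 = c.(a.0 + 0 | 0 + a.0) | a.(0 + 0 + (0 + 0)) | c.(0 | 0) ⊢ =a=> v6, =c=> v10, =c=> v11
  v3 = c.(a.0 + 0 | 0 + a.0) | a.(0 + 0 + (0 + 0)) | (0 + 0) ⊢ =a=> v7, =c=> v12
  v4 = c.(a.0 + 0 | 0 + a.0) | a.(0 + 0 + (0 + 0)) | 0 ⊢ =a=> v8, =c=> v13
  v5 = (a.0 + 0 | 0 + a.0) | a.(0 + 0 + (0 + 0)) | (a.c.(0 | 0) + (b.(0 + 0) + (b.0 + 0 | 0))) ⊢ =a=> v10, =a=> v14, =a=> v9, =b=> v12, =b=> v13
  v6 = c.(a.0 + 0 | 0 + a.0) | (0 + 0 + (0 + 0)) | c.(0 | 0) ⊢ =c=> v15, =c=> v16
  v7 = c.(a.0 + 0 | 0 + a.0) | (0 + 0 + (0 + 0)) | (0 + 0) ⊢ =c=> v17
  v8 = c.(a.0 + 0 | 0 + a.0) | (0 + 0 + (0 + 0)) | 0 ⊢ =c=> v18
  v9 = (a.0 + 0 | 0 + a.0) | (0 + 0 + (0 + 0)) | (a.c.(0 | 0) + (b.(0 + 0) + (b.0 + 0 | 0))) ⊢ =a=> v15, =a=> v19, =b=> v17, =b=> v18
  v10 = (a.0 + 0 | 0 + a.0) | a.(0 + 0 + (0 + 0)) | c.(0 | 0) ⊢ =a=> v15, =a=> v20, =c=> v21
  v11 = c.(a.0 + 0 | 0 + a.0) | a.(0 + 0 + (0 + 0)) | (0 | 0) ⊢ =a=> v16, =c=> v21
  v12 = (a.0 + 0 | 0 + a.0) | a.(0 + 0 + (0 + 0)) | (0 + 0) ⊢ =a=> v17, =a=> v22
  v13 = (a.0 + 0 | 0 + a.0) | a.(0 + 0 + (0 + 0)) | 0 ⊢ =a=> v18, =a=> v23
  v14 = 0 | a.(0 + 0 + (0 + 0)) | (a.c.(0 | 0) + (b.(0 + 0) + (b.0 + 0 | 0))) ⊢ =a=> v19, =a=> v20, =b=> v22, =b=> v23
  v15 = (a.0 + 0 | 0 + a.0) | (0 + 0 + (0 + 0)) | c.(0 | 0) ⊢ =a=> v24, =c=> v25
  v16 = c.(a.0 + 0 | 0 + a.0) | (0 + 0 + (0 + 0)) | (0 | 0) ⊢ =c=> v25
  v17 = (a.0 + 0 | 0 + a.0) | (0 + 0 + (0 + 0)) | (0 + 0) ⊢ =a=> v26
  v18 = (a.0 + 0 | 0 + a.0) | (0 + 0 + (0 + 0)) | 0 ⊢ =a=> v27
  v19 = 0 | (0 + 0 + (0 + 0)) | (a.c.(0 | 0) + (b.(0 + 0) + (b.0 + 0 | 0))) ⊢ =a=> v24, =b=> v26, =b=> v27
  v20 = 0 | a.(0 + 0 + (0 + 0)) | c.(0 | 0) ⊢ =a=> v24, =c=> v28
  v21 = (a.0 + 0 | 0 + a.0) | a.(0 + 0 + (0 + 0)) | (0 | 0) ⊢ =a=> v25, =a=> v28
  v22 = 0 | a.(0 + 0 + (0 + 0)) | (0 + 0) ⊢ =a=> v26
  v23 = 0 | a.(0 + 0 + (0 + 0)) | 0 ⊢ =a=> v27
  v24 = 0 | (0 + 0 + (0 + 0)) | c.(0 | 0) ⊢ =c=> v29
  v25 = (a.0 + 0 | 0 + a.0) | (0 + 0 + (0 + 0)) | (0 | 0) ⊢ =a=> v29
  v26 = 0 | (0 + 0 + (0 + 0)) | (0 + 0) ⊢ deadlocked
  v27 = 0 | (0 + 0 + (0 + 0)) | 0 ⊢ deadlocked
  v28 = 0 | a.(0 + 0 + (0 + 0)) | (0 | 0) ⊢ =a=> v29
  v29 = 0 | (0 + 0 + (0 + 0)) | (0 | 0) ⊢ deadlocked
Partition-refinement fixed point:
  B0 = {u0, v0}
  B1 = {u11, u3, u4, v11, v3, v4}
  B2 = {u16, u7, u8, v16, v7, v8}
  B3 = {u17, u18, u22, u23, u25, u28, v17, v18, v22, v23, v25, v28}
  B4 = {u26, u27, u29, v26, v27, v29}
  B5 = {u12, u13, u21, v12, v13, v21}
  B6 = {u2, v2}
  B7 = {u6, v6}
  B8 = {u15, u20, v15, v20}
  B9 = {u24, v24}
  B10 = {u10, v10}
  B11 = {u1, v1}
  B12 = {u14, u9, v14, v9}
  B13 = {u19, v19}
  B14 = {u5, v5}
u0 ∈ B0, v0 ∈ B0 → same block
Bisimilar ⇒ trace-equivalent.

YES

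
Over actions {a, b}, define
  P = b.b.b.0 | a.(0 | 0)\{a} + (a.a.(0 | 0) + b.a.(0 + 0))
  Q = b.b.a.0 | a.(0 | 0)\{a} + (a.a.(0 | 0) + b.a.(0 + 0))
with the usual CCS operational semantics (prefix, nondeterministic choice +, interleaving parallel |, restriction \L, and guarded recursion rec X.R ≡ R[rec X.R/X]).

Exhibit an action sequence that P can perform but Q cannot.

bbb

P's transition system — 12 states:
  s0 = b.b.b.0 | a.(0 | 0)\{a} + (a.a.(0 | 0) + b.a.(0 + 0)) has moves --a--▸ s1, --a--▸ s2, --b--▸ s3, --b--▸ s4
  s1 = a.(0 | 0) has moves --a--▸ s5
  s2 = b.b.b.0 | (0 | 0)\{a} has moves --b--▸ s6
  s3 = a.(0 + 0) has moves --a--▸ s7
  s4 = b.b.0 | a.(0 | 0)\{a} has moves --a--▸ s6, --b--▸ s8
  s5 = 0 | 0 has moves ∅
  s6 = b.b.0 | (0 | 0)\{a} has moves --b--▸ s9
  s7 = 0 + 0 has moves ∅
  s8 = b.0 | a.(0 | 0)\{a} has moves --a--▸ s9, --b--▸ s10
  s9 = b.0 | (0 | 0)\{a} has moves --b--▸ s11
  s10 = 0 | a.(0 | 0)\{a} has moves --a--▸ s11
  s11 = 0 | (0 | 0)\{a} has moves ∅
Q's transition system — 12 states:
  t0 = b.b.a.0 | a.(0 | 0)\{a} + (a.a.(0 | 0) + b.a.(0 + 0)) has moves --a--▸ t1, --a--▸ t2, --b--▸ t3, --b--▸ t4
  t1 = a.(0 | 0) has moves --a--▸ t5
  t2 = b.b.a.0 | (0 | 0)\{a} has moves --b--▸ t6
  t3 = a.(0 + 0) has moves --a--▸ t7
  t4 = b.a.0 | a.(0 | 0)\{a} has moves --a--▸ t6, --b--▸ t8
  t5 = 0 | 0 has moves ∅
  t6 = b.a.0 | (0 | 0)\{a} has moves --b--▸ t9
  t7 = 0 + 0 has moves ∅
  t8 = a.0 | a.(0 | 0)\{a} has moves --a--▸ t10, --a--▸ t9
  t9 = a.0 | (0 | 0)\{a} has moves --a--▸ t11
  t10 = 0 | a.(0 | 0)\{a} has moves --a--▸ t11
  t11 = 0 | (0 | 0)\{a} has moves ∅
Executing bbb from P (initial set {s0}):
  after b @ step 1: {s3, s4}
  after b @ step 2: {s8}
  after b @ step 3: {s10}
  ✓ P
Executing bbb from Q (initial set {t0}):
  after b @ step 1: {t3, t4}
  after b @ step 2: {t8}
  after b @ step 3: ∅ (Q stuck)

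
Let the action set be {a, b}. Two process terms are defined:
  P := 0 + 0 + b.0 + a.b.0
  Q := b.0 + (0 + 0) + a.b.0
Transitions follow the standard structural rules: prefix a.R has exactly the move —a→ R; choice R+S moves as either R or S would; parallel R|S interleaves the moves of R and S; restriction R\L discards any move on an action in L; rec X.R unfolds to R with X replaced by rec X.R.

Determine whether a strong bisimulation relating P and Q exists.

bisimilar

Reachable graph of P (3 states):
  u0 = 0 + 0 + b.0 + a.b.0 :: =a=> u1, =b=> u2
  u1 = b.0 :: =b=> u2
  u2 = 0 :: ·
Reachable graph of Q (3 states):
  v0 = b.0 + (0 + 0) + a.b.0 :: =a=> v1, =b=> v2
  v1 = b.0 :: =b=> v2
  v2 = 0 :: ·
Bisimilarity quotient blocks:
  B0 = {u0, v0}
  B1 = {u1, v1}
  B2 = {u2, v2}
u0 ∈ B0, v0 ∈ B0 → same block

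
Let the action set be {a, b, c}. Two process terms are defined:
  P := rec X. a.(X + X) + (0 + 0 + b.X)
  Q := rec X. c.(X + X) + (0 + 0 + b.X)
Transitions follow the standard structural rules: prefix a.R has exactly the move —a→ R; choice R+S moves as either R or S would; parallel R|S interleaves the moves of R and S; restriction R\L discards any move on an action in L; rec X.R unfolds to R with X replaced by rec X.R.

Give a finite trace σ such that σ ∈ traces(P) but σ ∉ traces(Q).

Reachable graph of P (2 states):
  u0 = rec X. a.(X + X) + (0 + 0 + b.X) has moves =a=> u1, =b=> u0
  u1 = (rec X. a.(X + X) + (0 + 0 + b.X)) + (rec X. a.(X + X) + (0 + 0 + b.X)) has moves =a=> u1, =b=> u0
Reachable graph of Q (2 states):
  v0 = rec X. c.(X + X) + (0 + 0 + b.X) has moves =b=> v0, =c=> v1
  v1 = (rec X. c.(X + X) + (0 + 0 + b.X)) + (rec X. c.(X + X) + (0 + 0 + b.X)) has moves =b=> v0, =c=> v1
Trace ⟨a⟩ through P, begin at {u0}:
  step 1 (a): {u1}
  ✓ P
Trace ⟨a⟩ through Q, begin at {v0}:
  step 1 (a): ∅ (Q stuck)

a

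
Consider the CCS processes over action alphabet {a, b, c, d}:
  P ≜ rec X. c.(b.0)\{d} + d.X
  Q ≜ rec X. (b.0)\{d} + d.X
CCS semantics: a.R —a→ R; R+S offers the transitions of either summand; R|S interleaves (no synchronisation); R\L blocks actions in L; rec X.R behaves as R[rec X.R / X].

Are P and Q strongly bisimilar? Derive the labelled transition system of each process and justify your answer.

Reachable graph of P (3 states):
  m0 = rec X. c.(b.0)\{d} + d.X → =c=> m1, =d=> m0
  m1 = (b.0)\{d} → =b=> m2
  m2 = 0\{d} → ·
Reachable graph of Q (2 states):
  n0 = rec X. (b.0)\{d} + d.X → =b=> n1, =d=> n0
  n1 = 0\{d} → ·
Bisimilarity quotient blocks:
  B0 = {m0}
  B1 = {m1}
  B2 = {m2, n1}
  B3 = {n0}
m0 ∈ B0, n0 ∈ B3 → different blocks

NO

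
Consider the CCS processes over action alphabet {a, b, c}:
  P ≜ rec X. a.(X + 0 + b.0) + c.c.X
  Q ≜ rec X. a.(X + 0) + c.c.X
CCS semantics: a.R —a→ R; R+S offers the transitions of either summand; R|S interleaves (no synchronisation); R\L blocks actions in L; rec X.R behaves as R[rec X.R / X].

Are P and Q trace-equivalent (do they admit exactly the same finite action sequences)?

P's transition system — 4 states:
  m0 = rec X. a.(X + 0 + b.0) + c.c.X :: =a=> m1, =c=> m2
  m1 = (rec X. a.(X + 0 + b.0) + c.c.X) + 0 + b.0 :: =a=> m1, =b=> m3, =c=> m2
  m2 = c.(rec X. a.(X + 0 + b.0) + c.c.X) :: =c=> m0
  m3 = 0 :: stopped
Q's transition system — 3 states:
  n0 = rec X. a.(X + 0) + c.c.X :: =a=> n1, =c=> n2
  n1 = (rec X. a.(X + 0) + c.c.X) + 0 :: =a=> n1, =c=> n2
  n2 = c.(rec X. a.(X + 0) + c.c.X) :: =c=> n0
Executing ab from P (initial set {m0}):
  [1] a ⇒ {m1}
  [2] b ⇒ {m3}
  P completes σ.
Executing ab from Q (initial set {n0}):
  [1] a ⇒ {n1}
  [2] b ⇒ ∅  — Q cannot continue

trace-distinct — witness ⟨ab⟩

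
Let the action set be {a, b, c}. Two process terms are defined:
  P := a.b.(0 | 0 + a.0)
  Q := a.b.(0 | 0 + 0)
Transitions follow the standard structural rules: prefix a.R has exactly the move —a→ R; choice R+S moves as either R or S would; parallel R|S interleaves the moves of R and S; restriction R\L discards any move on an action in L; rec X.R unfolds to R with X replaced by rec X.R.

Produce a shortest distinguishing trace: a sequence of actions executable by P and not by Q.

LTS(P): 4 reachable states
  p0 = a.b.(0 | 0 + a.0) has moves ··a··> p1
  p1 = b.(0 | 0 + a.0) has moves ··b··> p2
  p2 = 0 | 0 + a.0 has moves ··a··> p3
  p3 = 0 has moves stopped
LTS(Q): 3 reachable states
  q0 = a.b.(0 | 0 + 0) has moves ··a··> q1
  q1 = b.(0 | 0 + 0) has moves ··b··> q2
  q2 = 0 | 0 + 0 has moves stopped
Run σ = ⟨aba⟩ on P: start {p0}
  step 1 (a): {p1}
  step 2 (b): {p2}
  step 3 (a): {p3}
  P completes σ.
Run σ = ⟨aba⟩ on Q: start {q0}
  step 1 (a): {q1}
  step 2 (b): {q2}
  step 3 (a): no successor for Q

aba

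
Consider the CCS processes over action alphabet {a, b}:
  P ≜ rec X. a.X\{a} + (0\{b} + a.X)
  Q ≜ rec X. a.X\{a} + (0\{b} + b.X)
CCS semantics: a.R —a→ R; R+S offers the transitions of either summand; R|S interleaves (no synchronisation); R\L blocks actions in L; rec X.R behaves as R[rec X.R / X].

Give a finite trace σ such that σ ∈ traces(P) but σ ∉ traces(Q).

aa

LTS(P): 2 reachable states
  s0 = rec X. a.X\{a} + (0\{b} + a.X) ⊢ =a=> s0, =a=> s1
  s1 = (rec X. a.X\{a} + (0\{b} + a.X))\{a} ⊢ stopped
LTS(Q): 2 reachable states
  t0 = rec X. a.X\{a} + (0\{b} + b.X) ⊢ =a=> t1, =b=> t0
  t1 = (rec X. a.X\{a} + (0\{b} + b.X))\{a} ⊢ =b=> t1
Run σ = ⟨aa⟩ on P: start {s0}
  step 1 (a): {s0, s1}
  step 2 (a): {s0, s1}
  ✓ P
Run σ = ⟨aa⟩ on Q: start {t0}
  step 1 (a): {t1}
  step 2 (a): no successor for Q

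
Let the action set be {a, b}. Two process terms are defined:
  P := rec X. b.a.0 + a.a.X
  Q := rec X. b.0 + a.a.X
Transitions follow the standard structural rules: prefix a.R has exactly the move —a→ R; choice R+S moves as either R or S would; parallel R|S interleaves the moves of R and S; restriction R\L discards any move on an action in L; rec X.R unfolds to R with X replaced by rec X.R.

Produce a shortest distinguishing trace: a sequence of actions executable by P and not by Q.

ba

LTS(P): 4 reachable states
  p0 = rec X. b.a.0 + a.a.X | -a-> p1, -b-> p2
  p1 = a.(rec X. b.a.0 + a.a.X) | -a-> p0
  p2 = a.0 | -a-> p3
  p3 = 0 | ·
LTS(Q): 3 reachable states
  q0 = rec X. b.0 + a.a.X | -a-> q1, -b-> q2
  q1 = a.(rec X. b.0 + a.a.X) | -a-> q0
  q2 = 0 | ·
Trace ⟨ba⟩ through P, begin at {p0}:
  [1] b ⇒ {p2}
  [2] a ⇒ {p3}
  — P admits the full trace.
Trace ⟨ba⟩ through Q, begin at {q0}:
  [1] b ⇒ {q2}
  [2] a ⇒ ∅ (Q stuck)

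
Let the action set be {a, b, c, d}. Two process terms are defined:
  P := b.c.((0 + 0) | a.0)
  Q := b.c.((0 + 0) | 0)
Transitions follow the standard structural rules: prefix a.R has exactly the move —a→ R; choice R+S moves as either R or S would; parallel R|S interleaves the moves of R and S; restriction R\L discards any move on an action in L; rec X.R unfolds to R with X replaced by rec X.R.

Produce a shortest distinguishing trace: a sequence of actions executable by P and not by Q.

Reachable graph of P (4 states):
  u0 = b.c.((0 + 0) | a.0) | =b=> u1
  u1 = c.((0 + 0) | a.0) | =c=> u2
  u2 = (0 + 0) | a.0 | =a=> u3
  u3 = (0 + 0) | 0 | (no moves)
Reachable graph of Q (3 states):
  v0 = b.c.((0 + 0) | 0) | =b=> v1
  v1 = c.((0 + 0) | 0) | =c=> v2
  v2 = (0 + 0) | 0 | (no moves)
Executing bca from P (initial set {u0}):
  after b @ step 1: {u1}
  after c @ step 2: {u2}
  after a @ step 3: {u3}
  P completes σ.
Executing bca from Q (initial set {v0}):
  after b @ step 1: {v1}
  after c @ step 2: {v2}
  after a @ step 3: ∅ (Q stuck)

bca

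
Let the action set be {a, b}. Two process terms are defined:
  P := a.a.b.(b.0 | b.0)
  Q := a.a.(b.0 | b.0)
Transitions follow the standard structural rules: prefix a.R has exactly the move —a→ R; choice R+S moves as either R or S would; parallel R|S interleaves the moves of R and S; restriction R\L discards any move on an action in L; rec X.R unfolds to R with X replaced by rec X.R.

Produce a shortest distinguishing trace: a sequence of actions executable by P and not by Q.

aabbb

LTS(P): 7 reachable states
  s0 = a.a.b.(b.0 | b.0) :: —a→ s1
  s1 = a.b.(b.0 | b.0) :: —a→ s2
  s2 = b.(b.0 | b.0) :: —b→ s3
  s3 = b.0 | b.0 :: —b→ s4, —b→ s5
  s4 = 0 | b.0 :: —b→ s6
  s5 = b.0 | 0 :: —b→ s6
  s6 = 0 | 0 :: (no moves)
LTS(Q): 6 reachable states
  t0 = a.a.(b.0 | b.0) :: —a→ t1
  t1 = a.(b.0 | b.0) :: —a→ t2
  t2 = b.0 | b.0 :: —b→ t3, —b→ t4
  t3 = 0 | b.0 :: —b→ t5
  t4 = b.0 | 0 :: —b→ t5
  t5 = 0 | 0 :: (no moves)
Executing aabbb from P (initial set {s0}):
  [1] a ⇒ {s1}
  [2] a ⇒ {s2}
  [3] b ⇒ {s3}
  [4] b ⇒ {s4, s5}
  [5] b ⇒ {s6}
  ✓ P
Executing aabbb from Q (initial set {t0}):
  [1] a ⇒ {t1}
  [2] a ⇒ {t2}
  [3] b ⇒ {t3, t4}
  [4] b ⇒ {t5}
  [5] b ⇒ ∅ (Q stuck)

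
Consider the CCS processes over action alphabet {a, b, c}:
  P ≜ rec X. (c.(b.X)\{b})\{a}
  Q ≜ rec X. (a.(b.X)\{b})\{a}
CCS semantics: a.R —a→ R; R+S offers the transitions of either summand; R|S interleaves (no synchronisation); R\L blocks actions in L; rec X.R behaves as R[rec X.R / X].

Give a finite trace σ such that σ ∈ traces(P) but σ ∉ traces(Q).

c

Reachable graph of P (2 states):
  m0 = rec X. (c.(b.X)\{b})\{a} has moves —c→ m1
  m1 = (b.(rec X. (c.(b.X)\{b})\{a}))\{b}\{a} has moves stopped
Reachable graph of Q (1 states):
  n0 = rec X. (a.(b.X)\{b})\{a} has moves stopped
Run σ = ⟨c⟩ on P: start {m0}
  after c @ step 1: {m1}
  ✓ P
Run σ = ⟨c⟩ on Q: start {n0}
  after c @ step 1: ∅ (Q stuck)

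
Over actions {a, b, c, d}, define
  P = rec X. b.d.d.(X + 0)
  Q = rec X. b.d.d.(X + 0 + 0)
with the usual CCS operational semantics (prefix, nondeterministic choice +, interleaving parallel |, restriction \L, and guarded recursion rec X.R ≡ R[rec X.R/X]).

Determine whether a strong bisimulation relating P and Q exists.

LTS(P): 4 reachable states
  s0 = rec X. b.d.d.(X + 0) has moves --b--▸ s1
  s1 = d.d.((rec X. b.d.d.(X + 0)) + 0) has moves --d--▸ s2
  s2 = d.((rec X. b.d.d.(X + 0)) + 0) has moves --d--▸ s3
  s3 = (rec X. b.d.d.(X + 0)) + 0 has moves --b--▸ s1
LTS(Q): 4 reachable states
  t0 = rec X. b.d.d.(X + 0 + 0) has moves --b--▸ t1
  t1 = d.d.((rec X. b.d.d.(X + 0 + 0)) + 0 + 0) has moves --d--▸ t2
  t2 = d.((rec X. b.d.d.(X + 0 + 0)) + 0 + 0) has moves --d--▸ t3
  t3 = (rec X. b.d.d.(X + 0 + 0)) + 0 + 0 has moves --b--▸ t1
Coarsest stable partition (strong bisimilarity classes):
  B0 = {s0, s3, t0, t3}
  B1 = {s1, t1}
  B2 = {s2, t2}
s0 ∈ B0, t0 ∈ B0 → same block

P ~ Q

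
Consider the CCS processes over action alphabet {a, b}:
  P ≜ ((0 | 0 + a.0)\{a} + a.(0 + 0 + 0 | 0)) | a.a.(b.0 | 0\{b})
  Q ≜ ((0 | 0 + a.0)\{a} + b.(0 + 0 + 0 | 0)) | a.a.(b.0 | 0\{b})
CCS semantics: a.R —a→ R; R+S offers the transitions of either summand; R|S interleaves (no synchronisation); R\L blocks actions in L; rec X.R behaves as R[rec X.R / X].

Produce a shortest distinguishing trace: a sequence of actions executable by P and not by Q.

aaa

LTS(P): 8 reachable states
  u0 = ((0 | 0 + a.0)\{a} + a.(0 + 0 + 0 | 0)) | a.a.(b.0 | 0\{b}) :: =a=> u1, =a=> u2
  u1 = ((0 | 0 + a.0)\{a} + a.(0 + 0 + 0 | 0)) | a.(b.0 | 0\{b}) :: =a=> u3, =a=> u4
  u2 = (0 + 0 + 0 | 0) | a.a.(b.0 | 0\{b}) :: =a=> u4
  u3 = ((0 | 0 + a.0)\{a} + a.(0 + 0 + 0 | 0)) | (b.0 | 0\{b}) :: =a=> u5, =b=> u6
  u4 = (0 + 0 + 0 | 0) | a.(b.0 | 0\{b}) :: =a=> u5
  u5 = (0 + 0 + 0 | 0) | (b.0 | 0\{b}) :: =b=> u7
  u6 = ((0 | 0 + a.0)\{a} + a.(0 + 0 + 0 | 0)) | (0 | 0\{b}) :: =a=> u7
  u7 = (0 + 0 + 0 | 0) | (0 | 0\{b}) :: (no moves)
LTS(Q): 8 reachable states
  v0 = ((0 | 0 + a.0)\{a} + b.(0 + 0 + 0 | 0)) | a.a.(b.0 | 0\{b}) :: =a=> v1, =b=> v2
  v1 = ((0 | 0 + a.0)\{a} + b.(0 + 0 + 0 | 0)) | a.(b.0 | 0\{b}) :: =a=> v3, =b=> v4
  v2 = (0 + 0 + 0 | 0) | a.a.(b.0 | 0\{b}) :: =a=> v4
  v3 = ((0 | 0 + a.0)\{a} + b.(0 + 0 + 0 | 0)) | (b.0 | 0\{b}) :: =b=> v5, =b=> v6
  v4 = (0 + 0 + 0 | 0) | a.(b.0 | 0\{b}) :: =a=> v6
  v5 = ((0 | 0 + a.0)\{a} + b.(0 + 0 + 0 | 0)) | (0 | 0\{b}) :: =b=> v7
  v6 = (0 + 0 + 0 | 0) | (b.0 | 0\{b}) :: =b=> v7
  v7 = (0 + 0 + 0 | 0) | (0 | 0\{b}) :: (no moves)
Run σ = ⟨aaa⟩ on P: start {u0}
  step 1 (a): {u1, u2}
  step 2 (a): {u3, u4}
  step 3 (a): {u5}
  — P admits the full trace.
Run σ = ⟨aaa⟩ on Q: start {v0}
  step 1 (a): {v1}
  step 2 (a): {v3}
  step 3 (a): no successor for Q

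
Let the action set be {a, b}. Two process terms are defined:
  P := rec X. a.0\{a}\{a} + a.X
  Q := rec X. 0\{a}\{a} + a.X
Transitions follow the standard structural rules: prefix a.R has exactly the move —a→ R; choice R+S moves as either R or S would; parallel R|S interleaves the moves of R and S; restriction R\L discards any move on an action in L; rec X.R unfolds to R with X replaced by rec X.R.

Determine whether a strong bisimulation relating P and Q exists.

P's transition system — 2 states:
  u0 = rec X. a.0\{a}\{a} + a.X ⊢ ··a··> u0, ··a··> u1
  u1 = 0\{a}\{a} ⊢ ∅
Q's transition system — 1 states:
  v0 = rec X. 0\{a}\{a} + a.X ⊢ ··a··> v0
Bisimilarity quotient blocks:
  B0 = {u0}
  B1 = {u1}
  B2 = {v0}
u0 ∈ B0, v0 ∈ B2 → different blocks

not bisimilar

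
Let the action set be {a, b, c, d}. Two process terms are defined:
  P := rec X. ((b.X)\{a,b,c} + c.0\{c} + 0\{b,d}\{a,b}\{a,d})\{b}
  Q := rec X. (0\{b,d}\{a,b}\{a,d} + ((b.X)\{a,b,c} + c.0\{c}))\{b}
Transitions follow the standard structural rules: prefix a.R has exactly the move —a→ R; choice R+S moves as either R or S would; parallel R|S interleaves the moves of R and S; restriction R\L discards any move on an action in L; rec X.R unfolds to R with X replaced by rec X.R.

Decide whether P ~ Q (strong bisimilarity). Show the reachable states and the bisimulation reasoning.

bisimilar

P's transition system — 2 states:
  m0 = rec X. ((b.X)\{a,b,c} + c.0\{c} + 0\{b,d}\{a,b}\{a,d})\{b} → --c--▸ m1
  m1 = 0\{c}\{b} → ∅
Q's transition system — 2 states:
  n0 = rec X. (0\{b,d}\{a,b}\{a,d} + ((b.X)\{a,b,c} + c.0\{c}))\{b} → --c--▸ n1
  n1 = 0\{c}\{b} → ∅
Coarsest stable partition (strong bisimilarity classes):
  B0 = {m0, n0}
  B1 = {m1, n1}
m0 ∈ B0, n0 ∈ B0 → same block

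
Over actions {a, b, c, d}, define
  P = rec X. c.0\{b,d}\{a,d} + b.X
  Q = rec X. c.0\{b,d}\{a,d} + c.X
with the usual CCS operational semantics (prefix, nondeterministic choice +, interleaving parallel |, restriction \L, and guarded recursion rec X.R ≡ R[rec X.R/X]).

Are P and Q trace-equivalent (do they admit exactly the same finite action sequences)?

P's transition system — 2 states:
  u0 = rec X. c.0\{b,d}\{a,d} + b.X → -b-> u0, -c-> u1
  u1 = 0\{b,d}\{a,d} → (no moves)
Q's transition system — 2 states:
  v0 = rec X. c.0\{b,d}\{a,d} + c.X → -c-> v0, -c-> v1
  v1 = 0\{b,d}\{a,d} → (no moves)
Run σ = ⟨b⟩ on P: start {u0}
  after b @ step 1: {u0}
  P completes σ.
Run σ = ⟨b⟩ on Q: start {v0}
  after b @ step 1: ∅ (Q stuck)

trace-distinct — witness ⟨b⟩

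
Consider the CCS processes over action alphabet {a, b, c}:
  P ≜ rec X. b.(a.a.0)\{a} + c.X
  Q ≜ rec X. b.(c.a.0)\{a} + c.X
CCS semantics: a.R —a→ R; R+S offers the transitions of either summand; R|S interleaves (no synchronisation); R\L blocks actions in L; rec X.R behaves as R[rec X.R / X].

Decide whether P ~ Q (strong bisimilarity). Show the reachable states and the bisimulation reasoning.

P's transition system — 2 states:
  m0 = rec X. b.(a.a.0)\{a} + c.X → =b=> m1, =c=> m0
  m1 = (a.a.0)\{a} → ·
Q's transition system — 3 states:
  n0 = rec X. b.(c.a.0)\{a} + c.X → =b=> n1, =c=> n0
  n1 = (c.a.0)\{a} → =c=> n2
  n2 = (a.0)\{a} → ·
Coarsest stable partition (strong bisimilarity classes):
  B0 = {m0}
  B1 = {m1, n2}
  B2 = {n0}
  B3 = {n1}
m0 ∈ B0, n0 ∈ B2 → different blocks

P ≁ Q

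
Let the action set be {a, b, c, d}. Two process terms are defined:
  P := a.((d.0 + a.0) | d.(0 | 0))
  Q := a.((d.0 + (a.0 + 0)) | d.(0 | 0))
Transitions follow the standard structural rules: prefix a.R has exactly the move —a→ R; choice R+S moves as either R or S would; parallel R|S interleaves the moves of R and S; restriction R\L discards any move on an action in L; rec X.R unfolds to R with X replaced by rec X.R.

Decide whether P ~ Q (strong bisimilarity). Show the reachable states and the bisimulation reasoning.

Reachable graph of P (5 states):
  u0 = a.((d.0 + a.0) | d.(0 | 0)) has moves —a→ u1
  u1 = (d.0 + a.0) | d.(0 | 0) has moves —a→ u2, —d→ u2, —d→ u3
  u2 = 0 | d.(0 | 0) has moves —d→ u4
  u3 = (d.0 + a.0) | (0 | 0) has moves —a→ u4, —d→ u4
  u4 = 0 | (0 | 0) has moves stopped
Reachable graph of Q (5 states):
  v0 = a.((d.0 + (a.0 + 0)) | d.(0 | 0)) has moves —a→ v1
  v1 = (d.0 + (a.0 + 0)) | d.(0 | 0) has moves —a→ v2, —d→ v2, —d→ v3
  v2 = 0 | d.(0 | 0) has moves —d→ v4
  v3 = (d.0 + (a.0 + 0)) | (0 | 0) has moves —a→ v4, —d→ v4
  v4 = 0 | (0 | 0) has moves stopped
Coarsest stable partition (strong bisimilarity classes):
  B0 = {u0, v0}
  B1 = {u1, v1}
  B2 = {u3, v3}
  B3 = {u4, v4}
  B4 = {u2, v2}
u0 ∈ B0, v0 ∈ B0 → same block

P ~ Q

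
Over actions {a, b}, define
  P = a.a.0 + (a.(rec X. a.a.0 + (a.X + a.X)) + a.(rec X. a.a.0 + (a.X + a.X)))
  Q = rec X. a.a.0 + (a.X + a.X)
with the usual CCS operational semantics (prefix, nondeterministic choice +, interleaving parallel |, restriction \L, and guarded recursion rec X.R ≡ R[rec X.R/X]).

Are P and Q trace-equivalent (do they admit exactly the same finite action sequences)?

LTS(P): 4 reachable states
  s0 = a.a.0 + (a.(rec X. a.a.0 + (a.X + a.X)) + a.(rec X. a.a.0 + (a.X + a.X))) → —a→ s1, —a→ s2
  s1 = a.0 → —a→ s3
  s2 = rec X. a.a.0 + (a.X + a.X) → —a→ s1, —a→ s2
  s3 = 0 → ∅
LTS(Q): 3 reachable states
  t0 = rec X. a.a.0 + (a.X + a.X) → —a→ t0, —a→ t1
  t1 = a.0 → —a→ t2
  t2 = 0 → ∅
Bisimilarity quotient blocks:
  B0 = {s0, s2, t0}
  B1 = {s1, t1}
  B2 = {s3, t2}
s0 ∈ B0, t0 ∈ B0 → same block
Bisimilar ⇒ trace-equivalent.

trace-equivalent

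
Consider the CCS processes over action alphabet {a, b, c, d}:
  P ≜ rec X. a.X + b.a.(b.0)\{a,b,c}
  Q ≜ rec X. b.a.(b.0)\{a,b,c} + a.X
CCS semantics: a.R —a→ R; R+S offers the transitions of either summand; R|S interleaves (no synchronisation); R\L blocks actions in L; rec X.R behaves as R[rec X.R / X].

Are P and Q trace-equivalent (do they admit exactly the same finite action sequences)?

traces(P) = traces(Q)

P's transition system — 3 states:
  s0 = rec X. a.X + b.a.(b.0)\{a,b,c} | -a-> s0, -b-> s1
  s1 = a.(b.0)\{a,b,c} | -a-> s2
  s2 = (b.0)\{a,b,c} | stopped
Q's transition system — 3 states:
  t0 = rec X. b.a.(b.0)\{a,b,c} + a.X | -a-> t0, -b-> t1
  t1 = a.(b.0)\{a,b,c} | -a-> t2
  t2 = (b.0)\{a,b,c} | stopped
Bisimilarity quotient blocks:
  B0 = {s0, t0}
  B1 = {s1, t1}
  B2 = {s2, t2}
s0 ∈ B0, t0 ∈ B0 → same block
Bisimilar ⇒ trace-equivalent.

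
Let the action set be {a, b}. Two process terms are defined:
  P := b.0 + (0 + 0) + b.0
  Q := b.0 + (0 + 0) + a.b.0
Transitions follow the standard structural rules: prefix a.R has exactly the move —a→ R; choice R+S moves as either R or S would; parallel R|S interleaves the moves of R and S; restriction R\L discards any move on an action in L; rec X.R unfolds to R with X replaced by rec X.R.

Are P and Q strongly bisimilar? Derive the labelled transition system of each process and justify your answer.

not bisimilar

LTS(P): 2 reachable states
  p0 = b.0 + (0 + 0) + b.0 has moves —b→ p1
  p1 = 0 has moves deadlocked
LTS(Q): 3 reachable states
  q0 = b.0 + (0 + 0) + a.b.0 has moves —a→ q1, —b→ q2
  q1 = b.0 has moves —b→ q2
  q2 = 0 has moves deadlocked
Partition-refinement fixed point:
  B0 = {p0, q1}
  B1 = {p1, q2}
  B2 = {q0}
p0 ∈ B0, q0 ∈ B2 → different blocks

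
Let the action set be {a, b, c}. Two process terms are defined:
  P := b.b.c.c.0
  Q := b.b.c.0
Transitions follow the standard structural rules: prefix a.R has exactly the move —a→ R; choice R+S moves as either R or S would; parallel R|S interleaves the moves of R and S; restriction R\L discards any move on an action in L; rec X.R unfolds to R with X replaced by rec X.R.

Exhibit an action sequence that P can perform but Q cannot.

bbcc

LTS(P): 5 reachable states
  p0 = b.b.c.c.0 ⊢ —b→ p1
  p1 = b.c.c.0 ⊢ —b→ p2
  p2 = c.c.0 ⊢ —c→ p3
  p3 = c.0 ⊢ —c→ p4
  p4 = 0 ⊢ stopped
LTS(Q): 4 reachable states
  q0 = b.b.c.0 ⊢ —b→ q1
  q1 = b.c.0 ⊢ —b→ q2
  q2 = c.0 ⊢ —c→ q3
  q3 = 0 ⊢ stopped
Run σ = ⟨bbcc⟩ on P: start {p0}
  after b @ step 1: {p1}
  after b @ step 2: {p2}
  after c @ step 3: {p3}
  after c @ step 4: {p4}
  P completes σ.
Run σ = ⟨bbcc⟩ on Q: start {q0}
  after b @ step 1: {q1}
  after b @ step 2: {q2}
  after c @ step 3: {q3}
  after c @ step 4: ∅  — Q cannot continue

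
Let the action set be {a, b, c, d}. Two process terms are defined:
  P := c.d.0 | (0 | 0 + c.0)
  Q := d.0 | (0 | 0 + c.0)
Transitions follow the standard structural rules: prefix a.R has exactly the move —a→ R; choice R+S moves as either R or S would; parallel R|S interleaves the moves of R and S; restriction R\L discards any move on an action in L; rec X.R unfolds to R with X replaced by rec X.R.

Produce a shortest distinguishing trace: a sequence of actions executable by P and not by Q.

P's transition system — 6 states:
  u0 = c.d.0 | (0 | 0 + c.0) ⊢ -c-> u1, -c-> u2
  u1 = c.d.0 | 0 ⊢ -c-> u3
  u2 = d.0 | (0 | 0 + c.0) ⊢ -c-> u3, -d-> u4
  u3 = d.0 | 0 ⊢ -d-> u5
  u4 = 0 | (0 | 0 + c.0) ⊢ -c-> u5
  u5 = 0 | 0 ⊢ ·
Q's transition system — 4 states:
  v0 = d.0 | (0 | 0 + c.0) ⊢ -c-> v1, -d-> v2
  v1 = d.0 | 0 ⊢ -d-> v3
  v2 = 0 | (0 | 0 + c.0) ⊢ -c-> v3
  v3 = 0 | 0 ⊢ ·
Executing cc from P (initial set {u0}):
  step 1 (c): {u1, u2}
  step 2 (c): {u3}
  — P admits the full trace.
Executing cc from Q (initial set {v0}):
  step 1 (c): {v1}
  step 2 (c): no successor for Q

cc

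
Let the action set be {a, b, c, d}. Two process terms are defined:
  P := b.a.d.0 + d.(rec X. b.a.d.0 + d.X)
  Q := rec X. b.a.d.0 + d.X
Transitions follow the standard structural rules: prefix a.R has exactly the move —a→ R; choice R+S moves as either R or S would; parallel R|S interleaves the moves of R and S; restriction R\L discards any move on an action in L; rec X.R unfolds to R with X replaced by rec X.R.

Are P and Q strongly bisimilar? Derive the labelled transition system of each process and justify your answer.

P ~ Q

LTS(P): 5 reachable states
  u0 = b.a.d.0 + d.(rec X. b.a.d.0 + d.X) → ··b··> u1, ··d··> u2
  u1 = a.d.0 → ··a··> u3
  u2 = rec X. b.a.d.0 + d.X → ··b··> u1, ··d··> u2
  u3 = d.0 → ··d··> u4
  u4 = 0 → stopped
LTS(Q): 4 reachable states
  v0 = rec X. b.a.d.0 + d.X → ··b··> v1, ··d··> v0
  v1 = a.d.0 → ··a··> v2
  v2 = d.0 → ··d··> v3
  v3 = 0 → stopped
Partition-refinement fixed point:
  B0 = {u0, u2, v0}
  B1 = {u1, v1}
  B2 = {u3, v2}
  B3 = {u4, v3}
u0 ∈ B0, v0 ∈ B0 → same block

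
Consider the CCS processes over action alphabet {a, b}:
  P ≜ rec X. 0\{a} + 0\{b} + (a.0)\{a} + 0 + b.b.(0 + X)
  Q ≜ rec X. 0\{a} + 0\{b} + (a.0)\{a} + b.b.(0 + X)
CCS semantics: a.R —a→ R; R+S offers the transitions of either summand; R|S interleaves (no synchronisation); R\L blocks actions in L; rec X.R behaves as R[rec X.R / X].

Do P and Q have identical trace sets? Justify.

LTS(P): 3 reachable states
  s0 = rec X. 0\{a} + 0\{b} + (a.0)\{a} + 0 + b.b.(0 + X) → ··b··> s1
  s1 = b.(0 + (rec X. 0\{a} + 0\{b} + (a.0)\{a} + 0 + b.b.(0 + X))) → ··b··> s2
  s2 = 0 + (rec X. 0\{a} + 0\{b} + (a.0)\{a} + 0 + b.b.(0 + X)) → ··b··> s1
LTS(Q): 3 reachable states
  t0 = rec X. 0\{a} + 0\{b} + (a.0)\{a} + b.b.(0 + X) → ··b··> t1
  t1 = b.(0 + (rec X. 0\{a} + 0\{b} + (a.0)\{a} + b.b.(0 + X))) → ··b··> t2
  t2 = 0 + (rec X. 0\{a} + 0\{b} + (a.0)\{a} + b.b.(0 + X)) → ··b··> t1
Bisimilarity quotient blocks:
  B0 = {s0, s1, s2, t0, t1, t2}
s0 ∈ B0, t0 ∈ B0 → same block
Bisimilar ⇒ trace-equivalent.

trace-equivalent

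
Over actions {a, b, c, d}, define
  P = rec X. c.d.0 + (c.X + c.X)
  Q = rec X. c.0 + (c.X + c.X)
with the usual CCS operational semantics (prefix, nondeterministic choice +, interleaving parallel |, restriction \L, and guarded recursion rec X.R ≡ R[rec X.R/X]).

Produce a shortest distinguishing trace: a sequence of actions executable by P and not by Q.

cd

Reachable graph of P (3 states):
  u0 = rec X. c.d.0 + (c.X + c.X) :: --c--▸ u0, --c--▸ u1
  u1 = d.0 :: --d--▸ u2
  u2 = 0 :: (no moves)
Reachable graph of Q (2 states):
  v0 = rec X. c.0 + (c.X + c.X) :: --c--▸ v0, --c--▸ v1
  v1 = 0 :: (no moves)
Executing cd from P (initial set {u0}):
  after c @ step 1: {u0, u1}
  after d @ step 2: {u2}
  ✓ P
Executing cd from Q (initial set {v0}):
  after c @ step 1: {v0, v1}
  after d @ step 2: ∅ (Q stuck)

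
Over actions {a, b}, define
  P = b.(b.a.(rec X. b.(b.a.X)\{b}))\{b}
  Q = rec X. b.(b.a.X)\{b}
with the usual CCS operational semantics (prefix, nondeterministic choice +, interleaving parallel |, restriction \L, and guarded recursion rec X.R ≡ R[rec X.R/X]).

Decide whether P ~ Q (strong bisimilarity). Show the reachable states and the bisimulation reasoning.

P ~ Q

P's transition system — 2 states:
  p0 = b.(b.a.(rec X. b.(b.a.X)\{b}))\{b} | ··b··> p1
  p1 = (b.a.(rec X. b.(b.a.X)\{b}))\{b} | (no moves)
Q's transition system — 2 states:
  q0 = rec X. b.(b.a.X)\{b} | ··b··> q1
  q1 = (b.a.(rec X. b.(b.a.X)\{b}))\{b} | (no moves)
Coarsest stable partition (strong bisimilarity classes):
  B0 = {p0, q0}
  B1 = {p1, q1}
p0 ∈ B0, q0 ∈ B0 → same block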